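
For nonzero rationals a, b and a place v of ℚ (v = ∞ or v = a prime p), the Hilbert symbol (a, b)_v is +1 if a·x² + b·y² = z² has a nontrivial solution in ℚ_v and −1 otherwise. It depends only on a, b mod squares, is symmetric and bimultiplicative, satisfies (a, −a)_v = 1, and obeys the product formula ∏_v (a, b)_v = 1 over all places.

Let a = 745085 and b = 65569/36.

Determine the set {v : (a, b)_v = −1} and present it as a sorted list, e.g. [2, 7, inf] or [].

Mod squares: a ≡ 745085, b ≡ 65569. Check v ∈ {∞, 2, 3, 5, 7, 11, 17, 19, 23, 29, 31}.
v=7: a=7^0·(≡5), b=7^1·(≡1) mod 7; (5|7)=-1, (1|7)=+1; (−1)^{0·1·3}·(-1)^1·(+1)^0 = -1.
v=∞: 745085 > 0 and 65569 > 0  ⇒  (a,b)_∞ = +1.
v=5: a=5^1·(≡2), b=5^0·(≡4) mod 5; (2|5)=-1, (4|5)=+1; (−1)^{1·0·2}·(-1)^0·(+1)^1 = +1.
v=11: a=11^1·(≡8), b=11^0·(≡3) mod 11; (8|11)=-1, (3|11)=+1; (−1)^{1·0·5}·(-1)^0·(+1)^1 = +1.
v=3: a=3^0·(≡2), b=3^-2·(≡1) mod 3; (2|3)=-1, (1|3)=+1; (−1)^{0·-2·1}·(-1)^-2·(+1)^0 = +1.
v=29: a=29^0·(≡17), b=29^1·(≡4) mod 29; (17|29)=-1, (4|29)=+1; (−1)^{0·1·14}·(-1)^1·(+1)^0 = -1.
v=17: a=17^0·(≡9), b=17^1·(≡16) mod 17; (9|17)=+1, (16|17)=+1; (−1)^{0·1·8}·(+1)^1·(+1)^0 = +1.
v=19: a=19^1·(≡18), b=19^1·(≡13) mod 19; (18|19)=-1, (13|19)=-1; (−1)^{1·1·9}·(-1)^1·(-1)^1 = -1.
v=2: v_2(a)=0, v_2(b)=-2; units ≡ 5, 1 (mod 8); ε·ε+αω+βω = 0·0+0·0+-2·1 ≡ 0  ⇒  (a,b)_2 = +1.
v=23: a=23^1·(≡11), b=23^0·(≡5) mod 23; (11|23)=-1, (5|23)=-1; (−1)^{1·0·11}·(-1)^0·(-1)^1 = -1.
v=31: a=31^1·(≡10), b=31^0·(≡7) mod 31; (10|31)=+1, (7|31)=+1; (−1)^{1·0·15}·(+1)^0·(+1)^1 = +1.
Ram(745085, 65569) = {7, 19, 23, 29}; no ℚ_7-point on the conic.

[7, 19, 23, 29]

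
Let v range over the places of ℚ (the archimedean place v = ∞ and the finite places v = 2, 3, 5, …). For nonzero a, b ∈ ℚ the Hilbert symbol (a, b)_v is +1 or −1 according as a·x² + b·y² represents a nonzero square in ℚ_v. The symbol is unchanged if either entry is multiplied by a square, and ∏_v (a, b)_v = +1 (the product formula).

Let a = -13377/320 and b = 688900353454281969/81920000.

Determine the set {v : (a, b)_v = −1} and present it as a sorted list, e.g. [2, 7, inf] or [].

[2, 5, 7, 11, 17, 19]

(a, b) ≡ (-1365, 1939938) mod (ℚ^×)²; places V = {2, 3, 5, 7, 11, 13, 17, 19, ∞}.
(a,b)_13: α=1, u≡3; β=3, v≡3 (mod 13); (3|13)=+1, (3|13)=+1; sign (−1)^0·+1^3·+1^1 = +1.
(a,b)_17: α=0, u≡5; β=1, v≡14 (mod 17); (5|17)=-1, (14|17)=-1; sign (−1)^0·-1^1·-1^0 = -1.
(a,b)_∞: sgn(-1365)=−, sgn(1939938)=+, so +1.
(a,b)_3: α=1, u≡1; β=7, v≡2 (mod 3); (1|3)=+1, (2|3)=-1; sign (−1)^1·+1^7·-1^1 = +1.
(a,b)_7: α=3, u≡2; β=9, v≡2 (mod 7); (2|7)=+1, (2|7)=+1; sign (−1)^1·+1^9·+1^3 = -1.
(a,b)_2: α=-6, β=-17; u≡3, v≡1 (mod 8); ε(u)ε(v)=1·0, αω(v)=-6·0, βω(u)=-17·1; sum ≡ 1  ⇒  -1.
(a,b)_11: α=0, u≡10; β=1, v≡2 (mod 11); (10|11)=-1, (2|11)=-1; sign (−1)^0·-1^1·-1^0 = -1.
(a,b)_5: α=-1, u≡2; β=-4, v≡2 (mod 5); (2|5)=-1, (2|5)=-1; sign (−1)^0·-1^-4·-1^-1 = -1.
(a,b)_19: α=0, u≡13; β=1, v≡15 (mod 19); (13|19)=-1, (15|19)=-1; sign (−1)^0·-1^1·-1^0 = -1.
|Ram(-1365, 1939938)| = 6, even; anisotropic at {2, 5, 7, 11, 17, 19}.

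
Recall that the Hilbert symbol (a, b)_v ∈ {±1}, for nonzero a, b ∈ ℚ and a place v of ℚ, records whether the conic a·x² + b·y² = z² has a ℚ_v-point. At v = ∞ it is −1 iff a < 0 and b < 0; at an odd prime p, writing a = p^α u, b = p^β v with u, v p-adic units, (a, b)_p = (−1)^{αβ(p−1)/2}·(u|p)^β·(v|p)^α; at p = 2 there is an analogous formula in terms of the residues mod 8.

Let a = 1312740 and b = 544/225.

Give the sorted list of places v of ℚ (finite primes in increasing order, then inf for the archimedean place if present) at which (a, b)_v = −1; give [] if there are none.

(a, b) ≡ (36465, 34) mod (ℚ^×)²; places V = {2, 3, 5, 11, 13, 17, ∞}.
(a,b)_5: α=1, u≡3; β=-2, v≡1 (mod 5); (3|5)=-1, (1|5)=+1; sign (−1)^0·-1^-2·+1^1 = +1.
(a,b)_∞: sgn(36465)=+, sgn(34)=+, so +1.
(a,b)_13: α=1, u≡9; β=0, v≡6 (mod 13); (9|13)=+1, (6|13)=-1; sign (−1)^0·+1^0·-1^1 = -1.
(a,b)_2: α=2, β=5; u≡1, v≡1 (mod 8); ε(u)ε(v)=0·0, αω(v)=2·0, βω(u)=5·0; sum ≡ 0  ⇒  +1.
(a,b)_3: α=3, u≡2; β=-2, v≡1 (mod 3); (2|3)=-1, (1|3)=+1; sign (−1)^0·-1^-2·+1^3 = +1.
(a,b)_17: α=1, u≡6; β=1, v≡8 (mod 17); (6|17)=-1, (8|17)=+1; sign (−1)^0·-1^1·+1^1 = -1.
(a,b)_11: α=1, u≡1; β=0, v≡1 (mod 11); (1|11)=+1, (1|11)=+1; sign (−1)^0·+1^0·+1^1 = +1.
(36465, 34 / ℚ) ramifies at {13, 17}: a division algebra.

[13, 17]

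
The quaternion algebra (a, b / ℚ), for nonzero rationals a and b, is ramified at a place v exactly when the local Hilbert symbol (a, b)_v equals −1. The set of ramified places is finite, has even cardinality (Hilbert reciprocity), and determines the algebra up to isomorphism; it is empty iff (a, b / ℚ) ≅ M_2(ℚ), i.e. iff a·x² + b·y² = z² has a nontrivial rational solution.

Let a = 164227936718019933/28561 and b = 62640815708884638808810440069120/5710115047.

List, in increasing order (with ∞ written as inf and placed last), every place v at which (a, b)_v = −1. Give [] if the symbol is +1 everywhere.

[5, 7, 11, 29, 31, 37]

Mod squares: a ≡ 957, b ≡ 1886815. Check v ∈ {∞, 2, 3, 5, 7, 11, 13, 19, 29, 31, 37, 47}.
v=13: a=13^-4·(≡5), b=13^-8·(≡8) mod 13; (5|13)=-1, (8|13)=-1; (−1)^{-4·-8·6}·(-1)^-8·(-1)^-4 = +1.
v=5: a=5^0·(≡3), b=5^1·(≡2) mod 5; (3|5)=-1, (2|5)=-1; (−1)^{0·1·2}·(-1)^1·(-1)^0 = -1.
v=29: a=29^1·(≡9), b=29^2·(≡10) mod 29; (9|29)=+1, (10|29)=-1; (−1)^{1·2·14}·(+1)^2·(-1)^1 = -1.
v=19: a=19^0·(≡1), b=19^2·(≡16) mod 19; (1|19)=+1, (16|19)=+1; (−1)^{0·2·9}·(+1)^2·(+1)^0 = +1.
v=37: a=37^2·(≡19), b=37^3·(≡11) mod 37; (19|37)=-1, (11|37)=+1; (−1)^{2·3·18}·(-1)^3·(+1)^2 = -1.
v=7: a=7^0·(≡3), b=7^-1·(≡5) mod 7; (3|7)=-1, (5|7)=-1; (−1)^{0·-1·3}·(-1)^-1·(-1)^0 = -1.
v=31: a=31^2·(≡3), b=31^3·(≡29) mod 31; (3|31)=-1, (29|31)=-1; (−1)^{2·3·15}·(-1)^3·(-1)^2 = -1.
v=47: a=47^2·(≡7), b=47^3·(≡25) mod 47; (7|47)=+1, (25|47)=+1; (−1)^{2·3·23}·(+1)^3·(+1)^2 = +1.
v=11: a=11^1·(≡8), b=11^2·(≡10) mod 11; (8|11)=-1, (10|11)=-1; (−1)^{1·2·5}·(-1)^2·(-1)^1 = -1.
v=2: v_2(a)=0, v_2(b)=12; units ≡ 5, 7 (mod 8); ε·ε+αω+βω = 0·1+0·0+12·1 ≡ 0  ⇒  (a,b)_2 = +1.
v=∞: 957 > 0 and 1886815 > 0  ⇒  (a,b)_∞ = +1.
v=3: a=3^11·(≡1), b=3^12·(≡1) mod 3; (1|3)=+1, (1|3)=+1; (−1)^{11·12·1}·(+1)^12·(+1)^11 = +1.
Ram(957, 1886815) = {5, 7, 11, 29, 31, 37}; no ℚ_5-point on the conic.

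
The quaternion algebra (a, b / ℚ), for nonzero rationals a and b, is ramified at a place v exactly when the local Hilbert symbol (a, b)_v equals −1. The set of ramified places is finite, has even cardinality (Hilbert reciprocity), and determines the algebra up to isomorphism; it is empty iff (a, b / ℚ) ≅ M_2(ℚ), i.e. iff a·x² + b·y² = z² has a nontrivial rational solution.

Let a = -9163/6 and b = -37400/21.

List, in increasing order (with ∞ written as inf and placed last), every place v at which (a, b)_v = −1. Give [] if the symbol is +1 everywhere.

(a, b) ≡ (-1122, -7854) mod (ℚ^×)²; places V = {2, 3, 5, 7, 11, 17, ∞}.
(a,b)_3: α=-1, u≡1; β=-1, v≡1 (mod 3); (1|3)=+1, (1|3)=+1; sign (−1)^1·+1^-1·+1^-1 = -1.
(a,b)_17: α=1, u≡15; β=1, v≡11 (mod 17); (15|17)=+1, (11|17)=-1; sign (−1)^0·+1^1·-1^1 = -1.
(a,b)_2: α=-1, β=3; u≡7, v≡1 (mod 8); ε(u)ε(v)=1·0, αω(v)=-1·0, βω(u)=3·0; sum ≡ 0  ⇒  +1.
(a,b)_∞: sgn(-1122)=−, sgn(-7854)=−, so -1.
(a,b)_7: α=2, u≡5; β=-1, v≡5 (mod 7); (5|7)=-1, (5|7)=-1; sign (−1)^0·-1^-1·-1^2 = -1.
(a,b)_5: α=0, u≡2; β=2, v≡4 (mod 5); (2|5)=-1, (4|5)=+1; sign (−1)^0·-1^2·+1^0 = +1.
(a,b)_11: α=1, u≡6; β=1, v≡1 (mod 11); (6|11)=-1, (1|11)=+1; sign (−1)^1·-1^1·+1^1 = +1.
(-1122, -7854 / ℚ) ramifies at {3, 7, 17, ∞}: a division algebra.

[3, 7, 17, inf]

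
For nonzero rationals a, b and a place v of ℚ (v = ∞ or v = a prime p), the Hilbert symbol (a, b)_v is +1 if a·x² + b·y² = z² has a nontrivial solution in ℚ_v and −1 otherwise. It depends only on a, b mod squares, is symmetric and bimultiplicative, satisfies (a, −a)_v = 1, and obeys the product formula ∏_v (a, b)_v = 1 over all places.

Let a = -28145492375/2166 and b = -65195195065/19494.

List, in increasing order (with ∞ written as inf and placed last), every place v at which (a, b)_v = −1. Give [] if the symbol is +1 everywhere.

(a, b) ≡ (-2730, -2310) mod (ℚ^×)²; places V = {2, 3, 5, 7, 11, 13, 19, ∞}.
(a,b)_3: α=-1, u≡2; β=-3, v≡1 (mod 3); (2|3)=-1, (1|3)=+1; sign (−1)^1·-1^-3·+1^-1 = +1.
(a,b)_7: α=1, u≡1; β=3, v≡5 (mod 7); (1|7)=+1, (5|7)=-1; sign (−1)^1·+1^3·-1^1 = +1.
(a,b)_13: α=3, u≡5; β=4, v≡10 (mod 13); (5|13)=-1, (10|13)=+1; sign (−1)^0·-1^4·+1^3 = +1.
(a,b)_∞: sgn(-2730)=−, sgn(-2310)=−, so -1.
(a,b)_19: α=-2, u≡16; β=-2, v≡13 (mod 19); (16|19)=+1, (13|19)=-1; sign (−1)^0·+1^-2·-1^-2 = +1.
(a,b)_5: α=3, u≡1; β=1, v≡3 (mod 5); (1|5)=+1, (3|5)=-1; sign (−1)^0·+1^1·-1^3 = -1.
(a,b)_11: α=4, u≡4; β=3, v≡8 (mod 11); (4|11)=+1, (8|11)=-1; sign (−1)^0·+1^3·-1^4 = +1.
(a,b)_2: α=-1, β=-1; u≡3, v≡5 (mod 8); ε(u)ε(v)=1·0, αω(v)=-1·1, βω(u)=-1·1; sum ≡ 0  ⇒  +1.
Ram(-2730, -2310) = {5, ∞}; no ℚ_5-point on the conic.

[5, inf]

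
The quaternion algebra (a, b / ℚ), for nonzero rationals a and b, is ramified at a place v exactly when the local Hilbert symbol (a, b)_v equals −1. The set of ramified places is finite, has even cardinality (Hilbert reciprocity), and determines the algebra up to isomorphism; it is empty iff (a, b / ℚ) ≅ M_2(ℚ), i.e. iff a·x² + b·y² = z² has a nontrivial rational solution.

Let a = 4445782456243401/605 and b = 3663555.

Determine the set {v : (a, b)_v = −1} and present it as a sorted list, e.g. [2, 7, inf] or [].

Mod squares: a ≡ 5, b ≡ 3663555. Check v ∈ {∞, 2, 3, 5, 7, 11, 13, 23, 37, 41}.
v=3: a=3^2·(≡2), b=3^1·(≡2) mod 3; (2|3)=-1, (2|3)=-1; (−1)^{2·1·1}·(-1)^1·(-1)^2 = -1.
v=41: a=41^2·(≡23), b=41^1·(≡16) mod 41; (23|41)=+1, (16|41)=+1; (−1)^{2·1·20}·(+1)^1·(+1)^2 = +1.
v=13: a=13^2·(≡6), b=13^0·(≡12) mod 13; (6|13)=-1, (12|13)=+1; (−1)^{2·0·6}·(-1)^0·(+1)^2 = +1.
v=5: a=5^-1·(≡1), b=5^1·(≡1) mod 5; (1|5)=+1, (1|5)=+1; (−1)^{-1·1·2}·(+1)^1·(+1)^-1 = +1.
v=11: a=11^-2·(≡4), b=11^0·(≡5) mod 11; (4|11)=+1, (5|11)=+1; (−1)^{-2·0·5}·(+1)^0·(+1)^-2 = +1.
v=23: a=23^2·(≡17), b=23^1·(≡10) mod 23; (17|23)=-1, (10|23)=-1; (−1)^{2·1·11}·(-1)^1·(-1)^2 = -1.
v=∞: 5 > 0 and 3663555 > 0  ⇒  (a,b)_∞ = +1.
v=37: a=37^2·(≡31), b=37^1·(≡3) mod 37; (31|37)=-1, (3|37)=+1; (−1)^{2·1·18}·(-1)^1·(+1)^2 = -1.
v=2: v_2(a)=0, v_2(b)=0; units ≡ 5, 3 (mod 8); ε·ε+αω+βω = 0·1+0·1+0·1 ≡ 0  ⇒  (a,b)_2 = +1.
v=7: a=7^4·(≡6), b=7^1·(≡3) mod 7; (6|7)=-1, (3|7)=-1; (−1)^{4·1·3}·(-1)^1·(-1)^4 = -1.
|Ram(5, 3663555)| = 4, even; anisotropic at {3, 7, 23, 37}.

[3, 7, 23, 37]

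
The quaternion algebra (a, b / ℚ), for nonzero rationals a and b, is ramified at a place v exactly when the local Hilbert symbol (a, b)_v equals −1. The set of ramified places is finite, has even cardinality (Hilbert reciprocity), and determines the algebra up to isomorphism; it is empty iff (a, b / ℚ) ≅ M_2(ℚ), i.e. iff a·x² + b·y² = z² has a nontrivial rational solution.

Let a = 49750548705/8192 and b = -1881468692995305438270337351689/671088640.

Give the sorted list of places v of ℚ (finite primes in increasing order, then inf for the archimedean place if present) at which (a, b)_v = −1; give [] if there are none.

Mod squares: a ≡ 43010, b ≡ -2154410. Check v ∈ {∞, 2, 3, 5, 11, 13, 17, 19, 23, 29}.
v=29: a=29^0·(≡15), b=29^1·(≡26) mod 29; (15|29)=-1, (26|29)=-1; (−1)^{0·1·14}·(-1)^1·(-1)^0 = -1.
v=11: a=11^1·(≡9), b=11^4·(≡2) mod 11; (9|11)=+1, (2|11)=-1; (−1)^{1·4·5}·(+1)^4·(-1)^1 = -1.
v=17: a=17^1·(≡14), b=17^3·(≡7) mod 17; (14|17)=-1, (7|17)=-1; (−1)^{1·3·8}·(-1)^3·(-1)^1 = +1.
v=5: a=5^1·(≡3), b=5^-1·(≡2) mod 5; (3|5)=-1, (2|5)=-1; (−1)^{1·-1·2}·(-1)^-1·(-1)^1 = +1.
v=3: a=3^4·(≡2), b=3^14·(≡1) mod 3; (2|3)=-1, (1|3)=+1; (−1)^{4·14·1}·(-1)^14·(+1)^4 = +1.
v=∞: 43010 > 0 and -2154410 < 0  ⇒  (a,b)_∞ = +1.
v=2: v_2(a)=-13, v_2(b)=-27; units ≡ 1, 3 (mod 8); ε·ε+αω+βω = 0·1+-13·1+-27·0 ≡ 1  ⇒  (a,b)_2 = -1.
v=23: a=23^1·(≡5), b=23^3·(≡16) mod 23; (5|23)=-1, (16|23)=+1; (−1)^{1·3·11}·(-1)^3·(+1)^1 = +1.
v=13: a=13^4·(≡11), b=13^8·(≡8) mod 13; (11|13)=-1, (8|13)=-1; (−1)^{4·8·6}·(-1)^8·(-1)^4 = +1.
v=19: a=19^0·(≡18), b=19^1·(≡2) mod 19; (18|19)=-1, (2|19)=-1; (−1)^{0·1·9}·(-1)^1·(-1)^0 = -1.
Ram(43010, -2154410) = {2, 11, 19, 29}; no ℚ_2-point on the conic.

[2, 11, 19, 29]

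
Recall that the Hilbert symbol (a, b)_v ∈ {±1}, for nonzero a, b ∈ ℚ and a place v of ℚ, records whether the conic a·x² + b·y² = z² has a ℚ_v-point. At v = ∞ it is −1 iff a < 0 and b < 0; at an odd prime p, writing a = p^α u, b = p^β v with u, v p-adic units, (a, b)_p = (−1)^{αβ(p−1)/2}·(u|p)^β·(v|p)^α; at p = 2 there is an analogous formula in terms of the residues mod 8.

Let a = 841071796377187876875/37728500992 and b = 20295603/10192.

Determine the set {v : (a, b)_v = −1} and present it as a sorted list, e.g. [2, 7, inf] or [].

Mod squares: a ≡ 39, b ≡ 39. Check v ∈ {∞, 2, 3, 5, 7, 11, 13, 17, 37}.
v=13: a=13^-3·(≡4), b=13^-1·(≡4) mod 13; (4|13)=+1, (4|13)=+1; (−1)^{-3·-1·6}·(+1)^-1·(+1)^-3 = +1.
v=7: a=7^-2·(≡2), b=7^-2·(≡4) mod 7; (2|7)=+1, (4|7)=+1; (−1)^{-2·-2·3}·(+1)^-2·(+1)^-2 = +1.
v=2: v_2(a)=-8, v_2(b)=-4; units ≡ 7, 7 (mod 8); ε·ε+αω+βω = 1·1+-8·0+-4·0 ≡ 1  ⇒  (a,b)_2 = -1.
v=5: a=5^4·(≡4), b=5^0·(≡4) mod 5; (4|5)=+1, (4|5)=+1; (−1)^{4·0·2}·(+1)^0·(+1)^4 = +1.
v=3: a=3^13·(≡1), b=3^5·(≡1) mod 3; (1|3)=+1, (1|3)=+1; (−1)^{13·5·1}·(+1)^5·(+1)^13 = -1.
v=17: a=17^8·(≡7), b=17^4·(≡10) mod 17; (7|17)=-1, (10|17)=-1; (−1)^{8·4·8}·(-1)^4·(-1)^8 = +1.
v=∞: 39 > 0 and 39 > 0  ⇒  (a,b)_∞ = +1.
v=37: a=37^-2·(≡31), b=37^0·(≡17) mod 37; (31|37)=-1, (17|37)=-1; (−1)^{-2·0·18}·(-1)^0·(-1)^-2 = +1.
v=11: a=11^2·(≡8), b=11^0·(≡7) mod 11; (8|11)=-1, (7|11)=-1; (−1)^{2·0·5}·(-1)^0·(-1)^2 = +1.
Ram(39, 39) = {2, 3}; no ℚ_2-point on the conic.

[2, 3]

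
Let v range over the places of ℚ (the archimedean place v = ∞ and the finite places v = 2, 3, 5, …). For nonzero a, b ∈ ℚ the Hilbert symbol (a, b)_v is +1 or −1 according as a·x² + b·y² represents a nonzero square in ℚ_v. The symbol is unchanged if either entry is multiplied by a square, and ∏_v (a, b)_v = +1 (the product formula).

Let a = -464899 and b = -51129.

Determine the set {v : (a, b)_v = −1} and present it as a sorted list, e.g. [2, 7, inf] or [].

[13, 17, 19, 23, 29, inf]

(a, b) ≡ (-464899, -5681) mod (ℚ^×)²; places V = {2, 3, 13, 17, 19, 23, 29, 41, ∞}.
(a,b)_23: α=1, u≡4; β=1, v≡8 (mod 23); (4|23)=+1, (8|23)=+1; sign (−1)^1·+1^1·+1^1 = -1.
(a,b)_∞: sgn(-464899)=−, sgn(-5681)=−, so -1.
(a,b)_13: α=0, u≡7; β=1, v≡6 (mod 13); (7|13)=-1, (6|13)=-1; sign (−1)^0·-1^1·-1^0 = -1.
(a,b)_29: α=1, u≡6; β=0, v≡27 (mod 29); (6|29)=+1, (27|29)=-1; sign (−1)^0·+1^0·-1^1 = -1.
(a,b)_2: α=0, β=0; u≡5, v≡7 (mod 8); ε(u)ε(v)=0·1, αω(v)=0·0, βω(u)=0·1; sum ≡ 0  ⇒  +1.
(a,b)_17: α=1, u≡6; β=0, v≡7 (mod 17); (6|17)=-1, (7|17)=-1; sign (−1)^0·-1^0·-1^1 = -1.
(a,b)_19: α=0, u≡12; β=1, v≡7 (mod 19); (12|19)=-1, (7|19)=+1; sign (−1)^0·-1^1·+1^0 = -1.
(a,b)_3: α=0, u≡2; β=2, v≡1 (mod 3); (2|3)=-1, (1|3)=+1; sign (−1)^0·-1^2·+1^0 = +1.
(a,b)_41: α=1, u≡18; β=0, v≡39 (mod 41); (18|41)=+1, (39|41)=+1; sign (−1)^0·+1^0·+1^1 = +1.
Ram(-464899, -5681) = {13, 17, 19, 23, 29, ∞}; no ℚ_13-point on the conic.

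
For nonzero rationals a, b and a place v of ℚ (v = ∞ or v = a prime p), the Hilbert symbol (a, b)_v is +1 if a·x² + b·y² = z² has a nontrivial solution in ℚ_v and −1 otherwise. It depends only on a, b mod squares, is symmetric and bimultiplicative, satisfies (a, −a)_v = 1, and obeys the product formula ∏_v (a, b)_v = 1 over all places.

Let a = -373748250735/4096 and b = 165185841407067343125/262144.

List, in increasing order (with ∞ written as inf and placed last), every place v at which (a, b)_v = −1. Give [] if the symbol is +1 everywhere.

[19, 31]

(a, b) ≡ (-67735, 29) mod (ℚ^×)²; places V = {2, 3, 5, 19, 23, 29, 31, ∞}.
(a,b)_3: α=8, u≡2; β=10, v≡2 (mod 3); (2|3)=-1, (2|3)=-1; sign (−1)^0·-1^10·-1^8 = +1.
(a,b)_31: α=1, u≡10; β=2, v≡22 (mod 31); (10|31)=+1, (22|31)=-1; sign (−1)^0·+1^2·-1^1 = -1.
(a,b)_19: α=1, u≡7; β=2, v≡18 (mod 19); (7|19)=+1, (18|19)=-1; sign (−1)^0·+1^2·-1^1 = -1.
(a,b)_∞: sgn(-67735)=−, sgn(29)=+, so +1.
(a,b)_29: α=2, u≡9; β=3, v≡7 (mod 29); (9|29)=+1, (7|29)=+1; sign (−1)^0·+1^3·+1^2 = +1.
(a,b)_5: α=1, u≡3; β=4, v≡1 (mod 5); (3|5)=-1, (1|5)=+1; sign (−1)^0·-1^4·+1^1 = +1.
(a,b)_23: α=1, u≡7; β=2, v≡4 (mod 23); (7|23)=-1, (4|23)=+1; sign (−1)^0·-1^2·+1^1 = +1.
(a,b)_2: α=-12, β=-18; u≡1, v≡5 (mod 8); ε(u)ε(v)=0·0, αω(v)=-12·1, βω(u)=-18·0; sum ≡ 0  ⇒  +1.
(-67735, 29 / ℚ) ramifies at {19, 31}: a division algebra.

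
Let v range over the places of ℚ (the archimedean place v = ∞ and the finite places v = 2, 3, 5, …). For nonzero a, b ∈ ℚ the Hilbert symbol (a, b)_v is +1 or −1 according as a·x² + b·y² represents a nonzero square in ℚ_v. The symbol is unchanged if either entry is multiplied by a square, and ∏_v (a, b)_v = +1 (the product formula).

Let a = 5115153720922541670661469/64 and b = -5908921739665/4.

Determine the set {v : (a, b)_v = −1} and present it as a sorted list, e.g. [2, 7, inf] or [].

Mod squares: a ≡ 2261, b ≡ -2185. Check v ∈ {∞, 2, 5, 7, 13, 17, 19, 23}.
v=∞: 2261 > 0 and -2185 < 0  ⇒  (a,b)_∞ = +1.
v=5: a=5^0·(≡1), b=5^1·(≡3) mod 5; (1|5)=+1, (3|5)=-1; (−1)^{0·1·2}·(+1)^1·(-1)^0 = +1.
v=7: a=7^5·(≡4), b=7^2·(≡6) mod 7; (4|7)=+1, (6|7)=-1; (−1)^{5·2·3}·(+1)^2·(-1)^5 = -1.
v=13: a=13^2·(≡9), b=13^0·(≡1) mod 13; (9|13)=+1, (1|13)=+1; (−1)^{2·0·6}·(+1)^0·(+1)^2 = +1.
v=2: v_2(a)=-6, v_2(b)=-2; units ≡ 5, 7 (mod 8); ε·ε+αω+βω = 0·1+-6·0+-2·1 ≡ 0  ⇒  (a,b)_2 = +1.
v=23: a=23^6·(≡11), b=23^3·(≡15) mod 23; (11|23)=-1, (15|23)=-1; (−1)^{6·3·11}·(-1)^3·(-1)^6 = -1.
v=19: a=19^5·(≡16), b=19^3·(≡14) mod 19; (16|19)=+1, (14|19)=-1; (−1)^{5·3·9}·(+1)^3·(-1)^5 = +1.
v=17: a=17^3·(≡7), b=17^2·(≡2) mod 17; (7|17)=-1, (2|17)=+1; (−1)^{3·2·8}·(-1)^2·(+1)^3 = +1.
|Ram(2261, -2185)| = 2, even; anisotropic at {7, 23}.

[7, 23]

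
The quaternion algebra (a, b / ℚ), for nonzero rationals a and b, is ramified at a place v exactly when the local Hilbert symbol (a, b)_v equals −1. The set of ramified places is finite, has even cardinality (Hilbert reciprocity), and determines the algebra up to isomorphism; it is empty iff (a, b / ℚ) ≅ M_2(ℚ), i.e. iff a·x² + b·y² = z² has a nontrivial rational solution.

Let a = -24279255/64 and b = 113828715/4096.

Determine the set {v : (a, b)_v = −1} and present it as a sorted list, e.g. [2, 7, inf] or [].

(a, b) ≡ (-455, 715) mod (ℚ^×)²; places V = {2, 3, 5, 7, 11, 13, 19, ∞}.
(a,b)_13: α=1, u≡3; β=1, v≡9 (mod 13); (3|13)=+1, (9|13)=+1; sign (−1)^0·+1^1·+1^1 = +1.
(a,b)_2: α=-6, β=-12; u≡1, v≡3 (mod 8); ε(u)ε(v)=0·1, αω(v)=-6·1, βω(u)=-12·0; sum ≡ 0  ⇒  +1.
(a,b)_7: α=3, u≡6; β=2, v≡1 (mod 7); (6|7)=-1, (1|7)=+1; sign (−1)^0·-1^2·+1^3 = +1.
(a,b)_11: α=2, u≡2; β=1, v≡6 (mod 11); (2|11)=-1, (6|11)=-1; sign (−1)^0·-1^1·-1^2 = -1.
(a,b)_5: α=1, u≡1; β=1, v≡3 (mod 5); (1|5)=+1, (3|5)=-1; sign (−1)^0·+1^1·-1^1 = -1.
(a,b)_3: α=2, u≡1; β=2, v≡1 (mod 3); (1|3)=+1, (1|3)=+1; sign (−1)^0·+1^2·+1^2 = +1.
(a,b)_∞: sgn(-455)=−, sgn(715)=+, so +1.
(a,b)_19: α=0, u≡4; β=2, v≡13 (mod 19); (4|19)=+1, (13|19)=-1; sign (−1)^0·+1^2·-1^0 = +1.
|Ram(-455, 715)| = 2, even; anisotropic at {5, 11}.

[5, 11]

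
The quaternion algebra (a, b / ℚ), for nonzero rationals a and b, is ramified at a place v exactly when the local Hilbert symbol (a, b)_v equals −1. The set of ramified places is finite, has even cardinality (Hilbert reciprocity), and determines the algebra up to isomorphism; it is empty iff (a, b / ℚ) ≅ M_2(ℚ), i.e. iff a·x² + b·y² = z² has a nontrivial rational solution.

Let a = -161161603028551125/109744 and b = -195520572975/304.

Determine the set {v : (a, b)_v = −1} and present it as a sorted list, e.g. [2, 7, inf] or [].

(a, b) ≡ (-95095, -741) mod (ℚ^×)²; places V = {2, 3, 5, 7, 11, 13, 17, 19, ∞}.
(a,b)_17: α=6, u≡3; β=4, v≡12 (mod 17); (3|17)=-1, (12|17)=-1; sign (−1)^0·-1^4·-1^6 = +1.
(a,b)_5: α=3, u≡4; β=2, v≡4 (mod 5); (4|5)=+1, (4|5)=+1; sign (−1)^0·+1^2·+1^3 = +1.
(a,b)_2: α=-4, β=-4; u≡1, v≡3 (mod 8); ε(u)ε(v)=0·1, αω(v)=-4·1, βω(u)=-4·0; sum ≡ 0  ⇒  +1.
(a,b)_19: α=-3, u≡1; β=-1, v≡15 (mod 19); (1|19)=+1, (15|19)=-1; sign (−1)^1·+1^-1·-1^-3 = +1.
(a,b)_11: α=3, u≡9; β=0, v≡6 (mod 11); (9|11)=+1, (6|11)=-1; sign (−1)^0·+1^0·-1^3 = -1.
(a,b)_13: α=1, u≡3; β=1, v≡7 (mod 13); (3|13)=+1, (7|13)=-1; sign (−1)^0·+1^1·-1^1 = -1.
(a,b)_7: α=3, u≡1; β=4, v≡2 (mod 7); (1|7)=+1, (2|7)=+1; sign (−1)^0·+1^4·+1^3 = +1.
(a,b)_3: α=2, u≡2; β=1, v≡2 (mod 3); (2|3)=-1, (2|3)=-1; sign (−1)^0·-1^1·-1^2 = -1.
(a,b)_∞: sgn(-95095)=−, sgn(-741)=−, so -1.
|Ram(-95095, -741)| = 4, even; anisotropic at {3, 11, 13, ∞}.

[3, 11, 13, inf]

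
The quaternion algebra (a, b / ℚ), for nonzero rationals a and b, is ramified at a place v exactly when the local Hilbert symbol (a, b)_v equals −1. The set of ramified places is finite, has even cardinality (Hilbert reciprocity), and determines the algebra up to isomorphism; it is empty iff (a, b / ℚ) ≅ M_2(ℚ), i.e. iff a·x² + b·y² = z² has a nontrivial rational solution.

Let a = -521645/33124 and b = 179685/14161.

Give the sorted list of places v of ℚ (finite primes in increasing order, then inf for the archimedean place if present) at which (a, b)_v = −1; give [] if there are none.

Mod squares: a ≡ -5, b ≡ 165. Check v ∈ {∞, 2, 3, 5, 7, 11, 13, 17, 19}.
v=5: a=5^1·(≡4), b=5^1·(≡2) mod 5; (4|5)=+1, (2|5)=-1; (−1)^{1·1·2}·(+1)^1·(-1)^1 = -1.
v=13: a=13^-2·(≡6), b=13^0·(≡3) mod 13; (6|13)=-1, (3|13)=+1; (−1)^{-2·0·6}·(-1)^0·(+1)^-2 = +1.
v=2: v_2(a)=-2, v_2(b)=0; units ≡ 3, 5 (mod 8); ε·ε+αω+βω = 1·0+-2·1+0·1 ≡ 0  ⇒  (a,b)_2 = +1.
v=19: a=19^2·(≡8), b=19^0·(≡13) mod 19; (8|19)=-1, (13|19)=-1; (−1)^{2·0·9}·(-1)^0·(-1)^2 = +1.
v=7: a=7^-2·(≡4), b=7^-2·(≡1) mod 7; (4|7)=+1, (1|7)=+1; (−1)^{-2·-2·3}·(+1)^-2·(+1)^-2 = +1.
v=17: a=17^2·(≡6), b=17^-2·(≡11) mod 17; (6|17)=-1, (11|17)=-1; (−1)^{2·-2·8}·(-1)^-2·(-1)^2 = +1.
v=3: a=3^0·(≡1), b=3^3·(≡1) mod 3; (1|3)=+1, (1|3)=+1; (−1)^{0·3·1}·(+1)^3·(+1)^0 = +1.
v=11: a=11^0·(≡10), b=11^3·(≡9) mod 11; (10|11)=-1, (9|11)=+1; (−1)^{0·3·5}·(-1)^3·(+1)^0 = -1.
v=∞: -5 < 0 and 165 > 0  ⇒  (a,b)_∞ = +1.
(-5, 165 / ℚ) ramifies at {5, 11}: a division algebra.

[5, 11]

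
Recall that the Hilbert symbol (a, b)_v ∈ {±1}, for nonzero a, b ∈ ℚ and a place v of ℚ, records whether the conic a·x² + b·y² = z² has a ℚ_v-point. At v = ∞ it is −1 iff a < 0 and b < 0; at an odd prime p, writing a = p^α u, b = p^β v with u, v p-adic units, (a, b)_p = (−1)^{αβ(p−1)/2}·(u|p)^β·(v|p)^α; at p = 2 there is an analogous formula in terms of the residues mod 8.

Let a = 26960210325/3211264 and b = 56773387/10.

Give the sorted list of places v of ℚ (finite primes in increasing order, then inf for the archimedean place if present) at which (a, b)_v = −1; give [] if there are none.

(a, b) ≡ (493, 1870) mod (ℚ^×)²; places V = {2, 3, 5, 7, 11, 17, 19, 29, ∞}.
(a,b)_29: α=3, u≡17; β=2, v≡14 (mod 29); (17|29)=-1, (14|29)=-1; sign (−1)^0·-1^2·-1^3 = -1.
(a,b)_17: α=3, u≡12; β=1, v≡8 (mod 17); (12|17)=-1, (8|17)=+1; sign (−1)^0·-1^1·+1^3 = -1.
(a,b)_2: α=-16, β=-1; u≡5, v≡7 (mod 8); ε(u)ε(v)=0·1, αω(v)=-16·0, βω(u)=-1·1; sum ≡ 1  ⇒  -1.
(a,b)_5: α=2, u≡2; β=-1, v≡1 (mod 5); (2|5)=-1, (1|5)=+1; sign (−1)^0·-1^-1·+1^2 = -1.
(a,b)_11: α=0, u≡4; β=1, v≡5 (mod 11); (4|11)=+1, (5|11)=+1; sign (−1)^0·+1^1·+1^0 = +1.
(a,b)_3: α=2, u≡1; β=0, v≡1 (mod 3); (1|3)=+1, (1|3)=+1; sign (−1)^0·+1^0·+1^2 = +1.
(a,b)_19: α=0, u≡8; β=2, v≡8 (mod 19); (8|19)=-1, (8|19)=-1; sign (−1)^0·-1^2·-1^0 = +1.
(a,b)_∞: sgn(493)=+, sgn(1870)=+, so +1.
(a,b)_7: α=-2, u≡3; β=0, v≡2 (mod 7); (3|7)=-1, (2|7)=+1; sign (−1)^0·-1^0·+1^-2 = +1.
|Ram(493, 1870)| = 4, even; anisotropic at {2, 5, 17, 29}.

[2, 5, 17, 29]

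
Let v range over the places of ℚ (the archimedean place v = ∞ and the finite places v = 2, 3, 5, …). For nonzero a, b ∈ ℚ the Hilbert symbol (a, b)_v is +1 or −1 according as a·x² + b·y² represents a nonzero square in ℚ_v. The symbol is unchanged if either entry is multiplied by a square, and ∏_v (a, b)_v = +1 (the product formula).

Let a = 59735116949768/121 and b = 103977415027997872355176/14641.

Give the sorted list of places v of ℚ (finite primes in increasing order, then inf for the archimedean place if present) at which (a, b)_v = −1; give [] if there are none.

(a, b) ≡ (2, 420394) mod (ℚ^×)²; places V = {2, 7, 11, 13, 19, 23, 37, ∞}.
(a,b)_11: α=-2, u≡7; β=-4, v≡6 (mod 11); (7|11)=-1, (6|11)=-1; sign (−1)^0·-1^-4·-1^-2 = +1.
(a,b)_19: α=2, u≡8; β=3, v≡10 (mod 19); (8|19)=-1, (10|19)=-1; sign (−1)^0·-1^3·-1^2 = -1.
(a,b)_37: α=2, u≡23; β=3, v≡11 (mod 37); (23|37)=-1, (11|37)=+1; sign (−1)^0·-1^3·+1^2 = -1.
(a,b)_23: α=2, u≡8; β=3, v≡3 (mod 23); (8|23)=+1, (3|23)=+1; sign (−1)^0·+1^3·+1^2 = +1.
(a,b)_∞: sgn(2)=+, sgn(420394)=+, so +1.
(a,b)_13: α=4, u≡5; β=7, v≡8 (mod 13); (5|13)=-1, (8|13)=-1; sign (−1)^0·-1^7·-1^4 = -1.
(a,b)_7: α=0, u≡4; β=2, v≡2 (mod 7); (4|7)=+1, (2|7)=+1; sign (−1)^0·+1^2·+1^0 = +1.
(a,b)_2: α=3, β=3; u≡1, v≡5 (mod 8); ε(u)ε(v)=0·0, αω(v)=3·1, βω(u)=3·0; sum ≡ 1  ⇒  -1.
|Ram(2, 420394)| = 4, even; anisotropic at {2, 13, 19, 37}.

[2, 13, 19, 37]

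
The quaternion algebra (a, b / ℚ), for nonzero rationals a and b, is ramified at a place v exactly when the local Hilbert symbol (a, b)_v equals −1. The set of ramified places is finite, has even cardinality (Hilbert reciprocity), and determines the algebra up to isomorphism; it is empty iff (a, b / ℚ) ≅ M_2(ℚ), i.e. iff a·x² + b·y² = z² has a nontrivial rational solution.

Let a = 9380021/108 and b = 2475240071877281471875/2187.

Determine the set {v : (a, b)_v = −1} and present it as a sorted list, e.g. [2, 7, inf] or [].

Mod squares: a ≡ 574287, b ≡ 6616785. Check v ∈ {∞, 2, 3, 5, 7, 23, 29, 41, 53}.
v=29: a=29^1·(≡13), b=29^3·(≡24) mod 29; (13|29)=+1, (24|29)=+1; (−1)^{1·3·14}·(+1)^3·(+1)^1 = +1.
v=41: a=41^1·(≡30), b=41^3·(≡1) mod 41; (30|41)=-1, (1|41)=+1; (−1)^{1·3·20}·(-1)^3·(+1)^1 = -1.
v=∞: 574287 > 0 and 6616785 > 0  ⇒  (a,b)_∞ = +1.
v=53: a=53^0·(≡14), b=53^1·(≡3) mod 53; (14|53)=-1, (3|53)=-1; (−1)^{0·1·26}·(-1)^1·(-1)^0 = -1.
v=23: a=23^1·(≡21), b=23^2·(≡11) mod 23; (21|23)=-1, (11|23)=-1; (−1)^{1·2·11}·(-1)^2·(-1)^1 = -1.
v=3: a=3^-3·(≡2), b=3^-7·(≡1) mod 3; (2|3)=-1, (1|3)=+1; (−1)^{-3·-7·1}·(-1)^-7·(+1)^-3 = +1.
v=2: v_2(a)=-2, v_2(b)=0; units ≡ 7, 1 (mod 8); ε·ε+αω+βω = 1·0+-2·0+0·0 ≡ 0  ⇒  (a,b)_2 = +1.
v=7: a=7^3·(≡4), b=7^5·(≡5) mod 7; (4|7)=+1, (5|7)=-1; (−1)^{3·5·3}·(+1)^5·(-1)^3 = +1.
v=5: a=5^0·(≡2), b=5^5·(≡3) mod 5; (2|5)=-1, (3|5)=-1; (−1)^{0·5·2}·(-1)^5·(-1)^0 = -1.
|Ram(574287, 6616785)| = 4, even; anisotropic at {5, 23, 41, 53}.

[5, 23, 41, 53]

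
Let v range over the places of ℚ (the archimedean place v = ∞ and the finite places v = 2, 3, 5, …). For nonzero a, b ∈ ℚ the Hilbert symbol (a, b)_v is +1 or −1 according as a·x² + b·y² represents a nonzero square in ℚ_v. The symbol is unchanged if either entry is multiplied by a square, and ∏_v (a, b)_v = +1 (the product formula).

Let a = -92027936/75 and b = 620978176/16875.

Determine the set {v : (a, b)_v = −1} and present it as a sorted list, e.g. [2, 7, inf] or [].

[2, 3, 13, 17]

(a, b) ≡ (-102102, 9282) mod (ℚ^×)²; places V = {2, 3, 5, 7, 11, 13, 17, ∞}.
(a,b)_∞: sgn(-102102)=−, sgn(9282)=+, so +1.
(a,b)_2: α=5, β=13; u≡5, v≡1 (mod 8); ε(u)ε(v)=0·0, αω(v)=5·0, βω(u)=13·1; sum ≡ 1  ⇒  -1.
(a,b)_17: α=1, u≡3; β=1, v≡13 (mod 17); (3|17)=-1, (13|17)=+1; sign (−1)^0·-1^1·+1^1 = -1.
(a,b)_3: α=-1, u≡1; β=-3, v≡1 (mod 3); (1|3)=+1, (1|3)=+1; sign (−1)^1·+1^-3·+1^-1 = -1.
(a,b)_11: α=1, u≡8; β=0, v≡5 (mod 11); (8|11)=-1, (5|11)=+1; sign (−1)^0·-1^0·+1^1 = +1.
(a,b)_7: α=1, u≡4; β=3, v≡3 (mod 7); (4|7)=+1, (3|7)=-1; sign (−1)^1·+1^3·-1^1 = +1.
(a,b)_5: α=-2, u≡3; β=-4, v≡3 (mod 5); (3|5)=-1, (3|5)=-1; sign (−1)^0·-1^-4·-1^-2 = +1.
(a,b)_13: α=3, u≡5; β=1, v≡1 (mod 13); (5|13)=-1, (1|13)=+1; sign (−1)^0·-1^1·+1^3 = -1.
(-102102, 9282 / ℚ) ramifies at {2, 3, 13, 17}: a division algebra.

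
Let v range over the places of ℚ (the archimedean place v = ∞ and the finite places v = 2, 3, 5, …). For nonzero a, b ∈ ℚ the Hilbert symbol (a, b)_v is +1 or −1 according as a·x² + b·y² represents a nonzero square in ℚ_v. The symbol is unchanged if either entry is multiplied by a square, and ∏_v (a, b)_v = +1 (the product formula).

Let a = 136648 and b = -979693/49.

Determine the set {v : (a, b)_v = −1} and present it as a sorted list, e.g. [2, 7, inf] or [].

[2, 11, 29, 31]

(a, b) ≡ (34162, -5797) mod (ℚ^×)²; places V = {2, 7, 11, 13, 17, 19, 29, 31, ∞}.
(a,b)_31: α=1, u≡6; β=1, v≡13 (mod 31); (6|31)=-1, (13|31)=-1; sign (−1)^1·-1^1·-1^1 = -1.
(a,b)_17: α=0, u≡2; β=1, v≡8 (mod 17); (2|17)=+1, (8|17)=+1; sign (−1)^0·+1^1·+1^0 = +1.
(a,b)_13: α=0, u≡5; β=2, v≡4 (mod 13); (5|13)=-1, (4|13)=+1; sign (−1)^0·-1^2·+1^0 = +1.
(a,b)_29: α=1, u≡14; β=0, v≡21 (mod 29); (14|29)=-1, (21|29)=-1; sign (−1)^0·-1^0·-1^1 = -1.
(a,b)_7: α=0, u≡1; β=-2, v≡6 (mod 7); (1|7)=+1, (6|7)=-1; sign (−1)^0·+1^-2·-1^0 = +1.
(a,b)_19: α=1, u≡10; β=0, v≡9 (mod 19); (10|19)=-1, (9|19)=+1; sign (−1)^0·-1^0·+1^1 = +1.
(a,b)_∞: sgn(34162)=+, sgn(-5797)=−, so +1.
(a,b)_11: α=0, u≡6; β=1, v≡3 (mod 11); (6|11)=-1, (3|11)=+1; sign (−1)^0·-1^1·+1^0 = -1.
(a,b)_2: α=3, β=0; u≡1, v≡3 (mod 8); ε(u)ε(v)=0·1, αω(v)=3·1, βω(u)=0·0; sum ≡ 1  ⇒  -1.
Ram(34162, -5797) = {2, 11, 29, 31}; no ℚ_2-point on the conic.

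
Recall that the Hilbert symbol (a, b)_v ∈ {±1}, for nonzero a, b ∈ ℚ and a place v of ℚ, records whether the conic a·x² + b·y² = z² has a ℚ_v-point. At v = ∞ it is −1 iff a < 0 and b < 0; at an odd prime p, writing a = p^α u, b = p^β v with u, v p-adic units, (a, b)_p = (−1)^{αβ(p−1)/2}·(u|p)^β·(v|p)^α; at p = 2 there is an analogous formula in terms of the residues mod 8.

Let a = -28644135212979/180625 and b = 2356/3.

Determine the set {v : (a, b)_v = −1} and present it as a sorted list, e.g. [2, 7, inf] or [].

(a, b) ≡ (-8816292771, 1767) mod (ℚ^×)²; places V = {2, 3, 5, 11, 13, 17, 19, 23, 31, 37, 41, ∞}.
(a,b)_31: α=1, u≡16; β=1, v≡15 (mod 31); (16|31)=+1, (15|31)=-1; sign (−1)^1·+1^1·-1^1 = +1.
(a,b)_11: α=1, u≡9; β=0, v≡8 (mod 11); (9|11)=+1, (8|11)=-1; sign (−1)^0·+1^0·-1^1 = -1.
(a,b)_37: α=1, u≡36; β=0, v≡33 (mod 37); (36|37)=+1, (33|37)=+1; sign (−1)^0·+1^0·+1^1 = +1.
(a,b)_3: α=3, u≡1; β=-1, v≡1 (mod 3); (1|3)=+1, (1|3)=+1; sign (−1)^1·+1^-1·+1^3 = -1.
(a,b)_13: α=1, u≡8; β=0, v≡1 (mod 13); (8|13)=-1, (1|13)=+1; sign (−1)^0·-1^0·+1^1 = +1.
(a,b)_19: α=3, u≡4; β=1, v≡16 (mod 19); (4|19)=+1, (16|19)=+1; sign (−1)^1·+1^1·+1^3 = -1.
(a,b)_5: α=-4, u≡4; β=0, v≡2 (mod 5); (4|5)=+1, (2|5)=-1; sign (−1)^0·+1^0·-1^-4 = +1.
(a,b)_2: α=0, β=2; u≡5, v≡7 (mod 8); ε(u)ε(v)=0·1, αω(v)=0·0, βω(u)=2·1; sum ≡ 0  ⇒  +1.
(a,b)_41: α=1, u≡31; β=0, v≡20 (mod 41); (31|41)=+1, (20|41)=+1; sign (−1)^0·+1^0·+1^1 = +1.
(a,b)_23: α=1, u≡3; β=0, v≡11 (mod 23); (3|23)=+1, (11|23)=-1; sign (−1)^0·+1^0·-1^1 = -1.
(a,b)_∞: sgn(-8816292771)=−, sgn(1767)=+, so +1.
(a,b)_17: α=-2, u≡1; β=0, v≡9 (mod 17); (1|17)=+1, (9|17)=+1; sign (−1)^0·+1^0·+1^-2 = +1.
|Ram(-8816292771, 1767)| = 4, even; anisotropic at {3, 11, 19, 23}.

[3, 11, 19, 23]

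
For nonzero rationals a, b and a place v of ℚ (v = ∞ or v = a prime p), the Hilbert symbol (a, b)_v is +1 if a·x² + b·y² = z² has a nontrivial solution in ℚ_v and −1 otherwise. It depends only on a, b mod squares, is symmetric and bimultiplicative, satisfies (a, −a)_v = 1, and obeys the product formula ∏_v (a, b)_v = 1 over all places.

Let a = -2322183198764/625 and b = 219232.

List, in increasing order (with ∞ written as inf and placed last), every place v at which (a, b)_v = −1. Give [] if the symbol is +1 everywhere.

[2, 17, 19, 29]

Mod squares: a ≡ -4992611, b ≡ 13702. Check v ∈ {∞, 2, 5, 11, 13, 17, 19, 29, 31, 41}.
v=31: a=31^2·(≡10), b=31^1·(≡4) mod 31; (10|31)=+1, (4|31)=+1; (−1)^{2·1·15}·(+1)^1·(+1)^2 = +1.
v=29: a=29^1·(≡12), b=29^0·(≡21) mod 29; (12|29)=-1, (21|29)=-1; (−1)^{1·0·14}·(-1)^0·(-1)^1 = -1.
v=11: a=11^2·(≡9), b=11^0·(≡2) mod 11; (9|11)=+1, (2|11)=-1; (−1)^{2·0·5}·(+1)^0·(-1)^2 = +1.
v=13: a=13^1·(≡3), b=13^1·(≡3) mod 13; (3|13)=+1, (3|13)=+1; (−1)^{1·1·6}·(+1)^1·(+1)^1 = +1.
v=17: a=17^1·(≡8), b=17^1·(≡10) mod 17; (8|17)=+1, (10|17)=-1; (−1)^{1·1·8}·(+1)^1·(-1)^1 = -1.
v=2: v_2(a)=2, v_2(b)=5; units ≡ 5, 3 (mod 8); ε·ε+αω+βω = 0·1+2·1+5·1 ≡ 1  ⇒  (a,b)_2 = -1.
v=19: a=19^1·(≡17), b=19^0·(≡10) mod 19; (17|19)=+1, (10|19)=-1; (−1)^{1·0·9}·(+1)^0·(-1)^1 = -1.
v=∞: -4992611 < 0 and 13702 > 0  ⇒  (a,b)_∞ = +1.
v=41: a=41^1·(≡39), b=41^0·(≡5) mod 41; (39|41)=+1, (5|41)=+1; (−1)^{1·0·20}·(+1)^0·(+1)^1 = +1.
v=5: a=5^-4·(≡1), b=5^0·(≡2) mod 5; (1|5)=+1, (2|5)=-1; (−1)^{-4·0·2}·(+1)^0·(-1)^-4 = +1.
(-4992611, 13702 / ℚ) ramifies at {2, 17, 19, 29}: a division algebra.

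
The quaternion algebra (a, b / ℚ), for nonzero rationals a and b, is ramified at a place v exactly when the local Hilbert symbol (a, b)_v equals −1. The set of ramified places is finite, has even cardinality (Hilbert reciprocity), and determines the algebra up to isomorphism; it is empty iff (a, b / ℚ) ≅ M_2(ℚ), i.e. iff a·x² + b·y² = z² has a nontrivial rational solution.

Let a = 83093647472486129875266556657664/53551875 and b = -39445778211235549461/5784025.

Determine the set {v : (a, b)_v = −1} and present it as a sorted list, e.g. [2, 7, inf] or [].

(a, b) ≡ (113883, -29) mod (ℚ^×)²; places V = {2, 3, 5, 7, 11, 13, 17, 19, 29, 37, ∞}.
(a,b)_2: α=20, β=0; u≡3, v≡3 (mod 8); ε(u)ε(v)=1·1, αω(v)=20·1, βω(u)=0·1; sum ≡ 1  ⇒  -1.
(a,b)_17: α=3, u≡16; β=2, v≡11 (mod 17); (16|17)=+1, (11|17)=-1; sign (−1)^0·+1^2·-1^3 = -1.
(a,b)_5: α=-4, u≡3; β=-2, v≡4 (mod 5); (3|5)=-1, (4|5)=+1; sign (−1)^0·-1^-2·+1^-4 = +1.
(a,b)_29: α=5, u≡3; β=3, v≡4 (mod 29); (3|29)=-1, (4|29)=+1; sign (−1)^0·-1^3·+1^5 = -1.
(a,b)_7: α=9, u≡2; β=6, v≡3 (mod 7); (2|7)=+1, (3|7)=-1; sign (−1)^0·+1^6·-1^9 = -1.
(a,b)_11: α=7, u≡7; β=4, v≡5 (mod 11); (7|11)=-1, (5|11)=+1; sign (−1)^0·-1^4·+1^7 = +1.
(a,b)_∞: sgn(113883)=+, sgn(-29)=−, so +1.
(a,b)_19: α=0, u≡6; β=2, v≡16 (mod 19); (6|19)=+1, (16|19)=+1; sign (−1)^0·+1^2·+1^0 = +1.
(a,b)_13: α=-4, u≡10; β=-2, v≡12 (mod 13); (10|13)=+1, (12|13)=+1; sign (−1)^0·+1^-2·+1^-4 = +1.
(a,b)_3: α=-1, u≡2; β=2, v≡1 (mod 3); (2|3)=-1, (1|3)=+1; sign (−1)^0·-1^2·+1^-1 = +1.
(a,b)_37: α=0, u≡30; β=-2, v≡24 (mod 37); (30|37)=+1, (24|37)=-1; sign (−1)^0·+1^-2·-1^0 = +1.
Ram(113883, -29) = {2, 7, 17, 29}; no ℚ_2-point on the conic.

[2, 7, 17, 29]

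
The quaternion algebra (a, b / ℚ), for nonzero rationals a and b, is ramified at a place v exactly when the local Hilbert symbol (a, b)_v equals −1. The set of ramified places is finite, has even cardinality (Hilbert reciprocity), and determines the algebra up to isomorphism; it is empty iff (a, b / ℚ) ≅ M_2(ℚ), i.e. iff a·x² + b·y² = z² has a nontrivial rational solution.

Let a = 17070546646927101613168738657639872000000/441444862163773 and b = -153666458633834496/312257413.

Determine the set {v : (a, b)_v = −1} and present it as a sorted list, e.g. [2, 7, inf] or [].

[2, 3]

Mod squares: a ≡ 88179, b ≡ -13. Check v ∈ {∞, 2, 3, 5, 7, 13, 17, 19, 29, 37, 41, 43}.
v=43: a=43^4·(≡19), b=43^2·(≡5) mod 43; (19|43)=-1, (5|43)=-1; (−1)^{4·2·21}·(-1)^2·(-1)^4 = +1.
v=17: a=17^5·(≡2), b=17^2·(≡9) mod 17; (2|17)=+1, (9|17)=+1; (−1)^{5·2·8}·(+1)^2·(+1)^5 = +1.
v=5: a=5^6·(≡1), b=5^0·(≡3) mod 5; (1|5)=+1, (3|5)=-1; (−1)^{6·0·2}·(+1)^0·(-1)^6 = +1.
v=2: v_2(a)=12, v_2(b)=12; units ≡ 3, 3 (mod 8); ε·ε+αω+βω = 1·1+12·1+12·1 ≡ 1  ⇒  (a,b)_2 = -1.
v=19: a=19^5·(≡17), b=19^2·(≡1) mod 19; (17|19)=+1, (1|19)=+1; (−1)^{5·2·9}·(+1)^2·(+1)^5 = +1.
v=∞: 88179 > 0 and -13 < 0  ⇒  (a,b)_∞ = +1.
v=13: a=13^-5·(≡4), b=13^-5·(≡3) mod 13; (4|13)=+1, (3|13)=+1; (−1)^{-5·-5·6}·(+1)^-5·(+1)^-5 = +1.
v=29: a=29^-4·(≡14), b=29^-2·(≡6) mod 29; (14|29)=-1, (6|29)=+1; (−1)^{-4·-2·14}·(-1)^-2·(+1)^-4 = +1.
v=37: a=37^2·(≡6), b=37^0·(≡23) mod 37; (6|37)=-1, (23|37)=-1; (−1)^{2·0·18}·(-1)^0·(-1)^2 = +1.
v=3: a=3^9·(≡2), b=3^4·(≡2) mod 3; (2|3)=-1, (2|3)=-1; (−1)^{9·4·1}·(-1)^4·(-1)^9 = -1.
v=7: a=7^7·(≡4), b=7^4·(≡4) mod 7; (4|7)=+1, (4|7)=+1; (−1)^{7·4·3}·(+1)^4·(+1)^7 = +1.
v=41: a=41^-2·(≡29), b=41^0·(≡38) mod 41; (29|41)=-1, (38|41)=-1; (−1)^{-2·0·20}·(-1)^0·(-1)^-2 = +1.
Ram(88179, -13) = {2, 3}; no ℚ_2-point on the conic.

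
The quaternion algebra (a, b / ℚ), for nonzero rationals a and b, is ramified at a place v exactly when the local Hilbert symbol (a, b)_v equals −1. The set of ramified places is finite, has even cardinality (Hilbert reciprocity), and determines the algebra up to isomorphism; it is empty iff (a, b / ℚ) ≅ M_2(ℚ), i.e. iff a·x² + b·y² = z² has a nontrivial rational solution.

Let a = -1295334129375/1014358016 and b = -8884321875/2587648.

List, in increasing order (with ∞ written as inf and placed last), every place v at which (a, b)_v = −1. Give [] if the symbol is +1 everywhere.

[5, inf]

(a, b) ≡ (-2002, -5005) mod (ℚ^×)²; places V = {2, 3, 5, 7, 11, 13, 19, 47, ∞}.
(a,b)_∞: sgn(-2002)=−, sgn(-5005)=−, so -1.
(a,b)_19: α=-2, u≡10; β=-2, v≡7 (mod 19); (10|19)=-1, (7|19)=+1; sign (−1)^0·-1^-2·+1^-2 = +1.
(a,b)_3: α=8, u≡2; β=2, v≡2 (mod 3); (2|3)=-1, (2|3)=-1; sign (−1)^0·-1^2·-1^8 = +1.
(a,b)_13: α=1, u≡11; β=1, v≡6 (mod 13); (11|13)=-1, (6|13)=-1; sign (−1)^0·-1^1·-1^1 = +1.
(a,b)_7: α=-3, u≡1; β=-1, v≡5 (mod 7); (1|7)=+1, (5|7)=-1; sign (−1)^1·+1^-1·-1^-3 = +1.
(a,b)_47: α=2, u≡41; β=2, v≡27 (mod 47); (41|47)=-1, (27|47)=+1; sign (−1)^0·-1^2·+1^2 = +1.
(a,b)_2: α=-13, β=-10; u≡7, v≡3 (mod 8); ε(u)ε(v)=1·1, αω(v)=-13·1, βω(u)=-10·0; sum ≡ 0  ⇒  +1.
(a,b)_5: α=4, u≡3; β=5, v≡4 (mod 5); (3|5)=-1, (4|5)=+1; sign (−1)^0·-1^5·+1^4 = -1.
(a,b)_11: α=1, u≡4; β=1, v≡10 (mod 11); (4|11)=+1, (10|11)=-1; sign (−1)^1·+1^1·-1^1 = +1.
(-2002, -5005 / ℚ) ramifies at {5, ∞}: a division algebra.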